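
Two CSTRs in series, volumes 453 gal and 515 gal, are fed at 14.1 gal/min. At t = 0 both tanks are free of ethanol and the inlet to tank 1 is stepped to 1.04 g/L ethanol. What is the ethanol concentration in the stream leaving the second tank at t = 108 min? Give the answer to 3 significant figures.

Time constants: τᵢ = Vᵢ/Q for each well-mixed tank.
τ₁ = 453/14.1 = 32.128 min; τ₂ = 515/14.1 = 36.525 min.
Solving the cascade with C₁(0)=C₂(0)=0 gives C₂(t) = C_in[1 − (τ₁ e^(−t/τ₁) − τ₂ e^(−t/τ₂))/(τ₁ − τ₂)].
At t = 108: e^(−t/τ₁) = 0.034680, e^(−t/τ₂) = 0.051980.
C₂ = 1.04·[1 − (32.128·0.034680 − 36.525·0.051980)/(-4.3972)] = 1.04·0.82162 = 0.85448 g/L.

0.854 g/L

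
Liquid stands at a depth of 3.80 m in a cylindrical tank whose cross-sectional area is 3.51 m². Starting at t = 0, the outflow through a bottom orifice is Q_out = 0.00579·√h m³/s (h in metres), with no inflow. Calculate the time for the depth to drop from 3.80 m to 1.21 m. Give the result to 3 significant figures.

A dh/dt = −Q_out = −0.00579 √h.
This is separable: 2 d(√h)/dt = −0.00579/A, so √h = √h₀ − (0.00579/(2A)) t.
t = 2A(√h₀ − √h)/0.00579 = 2·3.51·(√3.80 − √1.21)/0.00579
  = 7.0200 × (1.9494 − 1.1000) / 0.00579 = 1029.8 s.

1030 s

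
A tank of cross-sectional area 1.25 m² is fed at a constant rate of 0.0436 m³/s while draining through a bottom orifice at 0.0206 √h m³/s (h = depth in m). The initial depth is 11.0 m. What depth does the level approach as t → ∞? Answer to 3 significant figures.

4.48 m

A dh/dt = Q_in − 0.0206 √h. Steady state requires inflow = outflow:
Q_in = 0.0206 √h_ss ⇒ √h_ss = 0.0436/0.0206 = 2.1165.
h_ss = 2.1165² = 4.4796 m. (Since h₀ = 11.0 m > h_ss, the level will fall toward this value.)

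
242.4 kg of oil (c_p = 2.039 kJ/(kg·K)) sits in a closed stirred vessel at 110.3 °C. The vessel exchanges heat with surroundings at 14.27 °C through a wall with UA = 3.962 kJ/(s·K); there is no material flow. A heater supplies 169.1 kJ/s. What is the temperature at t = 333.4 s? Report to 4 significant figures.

M c_p dT/dt = −UA(T − T_amb) + Q̇.
dT/dt = (T_ss − T)/τ with T_ss = T_amb + Q̇/UA = 14.27 + 169.1/3.962 = 56.9505 °C, τ = M c_p/UA = 242.4·2.039/3.962 = 124.749 s.
Solution: T(t) = T_ss + (T₀ − T_ss) e^(−t/τ).
T(333.4) = 56.9505 + (53.3495)·0.0690740 = 60.6355 °C.

60.64 °C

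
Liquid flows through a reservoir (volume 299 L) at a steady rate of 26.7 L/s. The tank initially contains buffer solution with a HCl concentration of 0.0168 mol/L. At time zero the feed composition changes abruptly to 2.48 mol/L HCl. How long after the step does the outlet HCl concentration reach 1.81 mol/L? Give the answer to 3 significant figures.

Species balance: V dC/dt = Q(C_in − C) ⇒ τ = V/Q = 11.199 s.
C(t) = C_in + (C₀ − C_in) e^(−t/τ). Set C = 1.81 and solve for t:
e^(−t/τ) = (C − C_in)/(C₀ − C_in) = (1.81 − 2.48)/(0.0168 − 2.48) = 0.27200
t = −τ ln(…) = 11.199 × 1.3019 = 14.580 s.

14.6 s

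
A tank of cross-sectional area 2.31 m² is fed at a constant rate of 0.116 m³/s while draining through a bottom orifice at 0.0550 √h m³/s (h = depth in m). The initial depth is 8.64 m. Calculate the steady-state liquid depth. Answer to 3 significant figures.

4.45 m

Level balance: A dh/dt = 0.116 − 0.0550 √h. Setting dh/dt = 0:
Q_in = 0.0550 √h_ss ⇒ √h_ss = 0.116/0.0550 = 2.1091.
h_ss = 2.1091² = 4.4483 m. (Since h₀ = 8.64 m > h_ss, the level will fall toward this value.)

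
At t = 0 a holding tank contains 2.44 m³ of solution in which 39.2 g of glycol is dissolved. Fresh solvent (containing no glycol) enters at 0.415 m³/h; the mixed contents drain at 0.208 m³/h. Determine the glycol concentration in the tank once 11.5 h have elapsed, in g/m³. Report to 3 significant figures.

Let m(t) be the amount of glycol. Volume: V(t) = V₀ + (Q_in − Q_out) t = 2.44 + 0.20700 t; V(11.5) = 4.8205 m³.
Solute balance: dm/dt = 0 − Q_out C = −Q_out m/V(t).
dm/m = −Q_out dt/(V₀ + 0.20700 t); integrating gives ln(m/m₀) = −(Q_out/(Q_in−Q_out)) ln(V/V₀).
m = m₀ (V₀/V)^(Q_out/(Q_in−Q_out)) = 39.2 × (2.44/4.8205)^(1.0048) = 19.777 g.
C = m/V = 19.777/4.8205 = 4.1026 g/m³.

4.10 g/m³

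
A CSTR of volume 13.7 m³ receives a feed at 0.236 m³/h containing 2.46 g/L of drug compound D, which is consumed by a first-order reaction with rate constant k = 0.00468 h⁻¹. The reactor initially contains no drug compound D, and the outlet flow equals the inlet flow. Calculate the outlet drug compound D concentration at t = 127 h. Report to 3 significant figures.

V dC/dt = Q(C_in − C) − k V C.
dC/dt = (Q/V) C_in − (Q/V + k) C; effective rate a = Q/V + k = 0.017226 + 0.00468 = 0.021906 h⁻¹.
C_ss = Q C_in/(Q + kV) = 1.9345 g/L; C(t) = C_ss + (C₀ − C_ss) e^(−a t).
C(127) = 1.9345 + (-1.9345)·e^(−0.021906·127) = 1.9345 + (-1.9345)·0.061909 = 1.8147 g/L.

1.81 g/L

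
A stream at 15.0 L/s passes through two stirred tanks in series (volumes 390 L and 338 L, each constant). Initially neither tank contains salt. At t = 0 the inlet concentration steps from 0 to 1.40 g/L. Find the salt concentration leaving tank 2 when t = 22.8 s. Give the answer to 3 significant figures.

Species balance on tank i: dCᵢ/dt = (Cᵢ₋₁ − Cᵢ)/τᵢ with τᵢ = Vᵢ/Q.
τ₁ = 390/15.0 = 26.000 s; τ₂ = 338/15.0 = 22.533 s.
Tank 1: C₁ = C_in(1 − e^(−t/τ₁)). Tank 2 (τ₁ ≠ τ₂): C₂ = C_in[1 − (τ₁ e^(−t/τ₁) − τ₂ e^(−t/τ₂))/(τ₁ − τ₂)].
At t = 22.8: e^(−t/τ₁) = 0.41606, e^(−t/τ₂) = 0.36355.
C₂ = 1.40·[1 − (26.000·0.41606 − 22.533·0.36355)/(3.4667)] = 1.40·0.24263 = 0.33968 g/L.

0.340 g/L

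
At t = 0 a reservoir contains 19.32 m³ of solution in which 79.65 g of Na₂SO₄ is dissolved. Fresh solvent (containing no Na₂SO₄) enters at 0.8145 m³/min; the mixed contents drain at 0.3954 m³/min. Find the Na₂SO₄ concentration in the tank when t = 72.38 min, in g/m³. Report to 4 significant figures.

0.6584 g/m³

Total volume: dV/dt = Q_in − Q_out = 0.419100 m³/min, so V(t) = 19.32 + 0.419100 t and V(72.38) = 49.6545 m³.
No Na₂SO₄ enters, so dm/dt = −Q_out · (m/V).
Separate: dm/m = −Q_out dt/V(t) ⇒ ln(m/m₀) = −(Q_out/(Q_in−Q_out)) ln(V/V₀).
m = m₀ (V₀/V)^(Q_out/(Q_in−Q_out)) = 79.65 × (19.32/49.6545)^(0.943450) = 32.6902 g.
C = m/V = 32.6902/49.6545 = 0.658353 g/m³.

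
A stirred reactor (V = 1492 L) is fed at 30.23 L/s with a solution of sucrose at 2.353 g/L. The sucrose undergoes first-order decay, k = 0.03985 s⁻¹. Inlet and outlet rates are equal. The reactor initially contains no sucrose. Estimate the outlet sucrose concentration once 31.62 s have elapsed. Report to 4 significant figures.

Species balance: V dC/dt = Q C_in − Q C − k V C.
dC/dt = (Q/V) C_in − (Q/V + k) C; effective rate a = Q/V + k = 0.0202614 + 0.03985 = 0.0601114 s⁻¹.
C_ss = Q C_in/(Q + kV) = 0.793112 g/L; C(t) = C_ss + (C₀ − C_ss) e^(−a t).
C(31.62) = 0.793112 + (-0.793112)·e^(−0.0601114·31.62) = 0.793112 + (-0.793112)·0.149461 = 0.674573 g/L.

0.6746 g/L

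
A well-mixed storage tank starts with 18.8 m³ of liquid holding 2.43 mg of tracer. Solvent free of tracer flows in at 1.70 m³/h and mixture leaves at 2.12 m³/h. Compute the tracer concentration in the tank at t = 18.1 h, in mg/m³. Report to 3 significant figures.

Let m(t) be the amount of tracer. Volume: V(t) = V₀ + (Q_in − Q_out) t = 18.8 − 0.42000 t; V(18.1) = 11.198 m³.
No tracer enters, so dm/dt = −Q_out · (m/V).
dm/m = −Q_out dt/(V₀ − 0.42000 t); integrating gives ln(m/m₀) = −(Q_out/(Q_in−Q_out)) ln(V/V₀).
m = m₀ (V₀/V)^(Q_out/(Q_in−Q_out)) = 2.43 × (18.8/11.198)^(-5.0476) = 0.17775 mg.
C = m/V = 0.17775/11.198 = 0.015873 mg/m³.

0.0159 mg/m³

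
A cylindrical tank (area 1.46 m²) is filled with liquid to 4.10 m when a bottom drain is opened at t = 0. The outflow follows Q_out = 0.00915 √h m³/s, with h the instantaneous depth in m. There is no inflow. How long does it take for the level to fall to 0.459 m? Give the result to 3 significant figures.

430 s

Mass balance (ρ constant): A dh/dt = −0.00915 √h.
This is separable: 2 d(√h)/dt = −0.00915/A, so √h = √h₀ − (0.00915/(2A)) t.
t = 2A(√h₀ − √h)/0.00915 = 2·1.46·(√4.10 − √0.459)/0.00915
  = 2.9200 × (2.0248 − 0.67750) / 0.00915 = 429.97 s.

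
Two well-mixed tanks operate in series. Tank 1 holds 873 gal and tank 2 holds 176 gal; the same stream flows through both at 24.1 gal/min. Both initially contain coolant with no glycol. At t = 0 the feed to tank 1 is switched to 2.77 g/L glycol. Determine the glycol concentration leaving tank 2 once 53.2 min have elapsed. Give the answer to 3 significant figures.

Time constants: τᵢ = Vᵢ/Q for each well-mixed tank.
τ₁ = 873/24.1 = 36.224 min; τ₂ = 176/24.1 = 7.3029 min.
Solving the cascade with C₁(0)=C₂(0)=0 gives C₂(t) = C_in[1 − (τ₁ e^(−t/τ₁) − τ₂ e^(−t/τ₂))/(τ₁ − τ₂)].
At t = 53.2: e^(−t/τ₁) = 0.23024, e^(−t/τ₂) = 0.00068590.
C₂ = 2.77·[1 − (36.224·0.23024 − 7.3029·0.00068590)/(28.921)] = 2.77·0.71180 = 1.9717 g/L.

1.97 g/L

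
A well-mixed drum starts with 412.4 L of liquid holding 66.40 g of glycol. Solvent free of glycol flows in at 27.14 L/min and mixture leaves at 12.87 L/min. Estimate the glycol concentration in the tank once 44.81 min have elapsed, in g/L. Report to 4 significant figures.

0.02713 g/L

Total volume: dV/dt = Q_in − Q_out = 14.2700 L/min, so V(t) = 412.4 + 14.2700 t and V(44.81) = 1051.84 L.
Species balance (pure solvent in): dm/dt = −Q_out · m/V(t).
dm/m = −Q_out dt/(V₀ + 14.2700 t); integrating gives ln(m/m₀) = −(Q_out/(Q_in−Q_out)) ln(V/V₀).
m = m₀ (V₀/V)^(Q_out/(Q_in−Q_out)) = 66.40 × (412.4/1051.84)^(0.901892) = 28.5385 g.
C = m/V = 28.5385/1051.84 = 0.0271320 g/L.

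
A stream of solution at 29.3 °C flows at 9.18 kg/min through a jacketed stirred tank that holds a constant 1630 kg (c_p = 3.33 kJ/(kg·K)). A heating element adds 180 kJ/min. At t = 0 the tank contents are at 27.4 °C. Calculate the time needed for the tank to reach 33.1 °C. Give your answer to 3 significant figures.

Heat balance on the well-mixed liquid: M c_p dT/dt = ṁ c_p (T_in − T) + 180.
τ = M/ṁ = 177.56 min; T_ss = T_in + Q̇/(ṁ c_p) = 35.188 °C.
T(t) = T_ss + (T₀ − T_ss) e^(−t/τ). Set T = 33.1:
e^(−t/τ) = (33.1 − 35.188)/(27.4 − 35.188) = 0.26813
t = −177.56 · ln(0.26813) = 233.72 min.

234 min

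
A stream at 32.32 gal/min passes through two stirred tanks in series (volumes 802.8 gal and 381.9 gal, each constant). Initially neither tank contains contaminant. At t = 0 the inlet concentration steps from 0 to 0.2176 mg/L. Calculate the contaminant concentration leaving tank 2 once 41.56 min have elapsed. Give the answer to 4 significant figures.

0.1456 mg/L

Species balance on tank i: dCᵢ/dt = (Cᵢ₋₁ − Cᵢ)/τᵢ with τᵢ = Vᵢ/Q.
τ₁ = 802.8/32.32 = 24.8391 min; τ₂ = 381.9/32.32 = 11.8162 min.
Solving the cascade with C₁(0)=C₂(0)=0 gives C₂(t) = C_in[1 − (τ₁ e^(−t/τ₁) − τ₂ e^(−t/τ₂))/(τ₁ − τ₂)].
At t = 41.56: e^(−t/τ₁) = 0.187652, e^(−t/τ₂) = 0.0296824.
C₂ = 0.2176·[1 − (24.8391·0.187652 − 11.8162·0.0296824)/(13.0229)] = 0.2176·0.669016 = 0.145578 mg/L.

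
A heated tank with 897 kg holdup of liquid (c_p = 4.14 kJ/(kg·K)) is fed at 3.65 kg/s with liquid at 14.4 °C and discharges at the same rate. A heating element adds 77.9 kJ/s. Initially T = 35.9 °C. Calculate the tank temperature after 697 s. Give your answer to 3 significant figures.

M c_p dT/dt = ṁ c_p (T_in − T) + Q̇.
Rearrange: dT/dt = (T_ss − T)/τ with τ = M/ṁ = 245.75 s and T_ss = T_in + Q̇/(ṁ c_p) = 19.555 °C.
T approaches T_ss exponentially: T(t) = T_ss + (T₀ − T_ss) e^(−t/τ).
T(697) = 19.555 + (16.345)·e^(−697/245.75) = 19.555 + (16.345)·0.058650 = 20.514 °C.

20.5 °C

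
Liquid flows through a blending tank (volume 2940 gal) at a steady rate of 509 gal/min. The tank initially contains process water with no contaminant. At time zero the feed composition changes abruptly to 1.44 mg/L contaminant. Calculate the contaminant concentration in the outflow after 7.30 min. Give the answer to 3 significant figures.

1.03 mg/L

Unsteady species balance (constant V, well mixed): V dC/dt = Q(C_in − C).
Rewrite as dC/dt + C/τ = C_in/τ, τ = V/Q = 5.7760 min.
Integrating: C(t) = C_in + (C₀ − C_in) e^(−t/τ).
C(7.30) = 1.44 + (0 − 1.44)·e^(−7.30/5.7760) = 1.44 + (-1.4400)·0.28257 = 1.0331 mg/L.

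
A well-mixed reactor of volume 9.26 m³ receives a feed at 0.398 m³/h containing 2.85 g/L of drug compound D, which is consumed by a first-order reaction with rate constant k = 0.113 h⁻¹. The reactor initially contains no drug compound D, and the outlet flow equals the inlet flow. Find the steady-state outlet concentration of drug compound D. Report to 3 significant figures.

0.785 g/L

Accumulation = in − out − consumed: V dC/dt = Q C_in − Q C − k V C.
At steady state: 0 = Q C_in − (Q + kV) C_ss, so C_ss = Q C_in/(Q + kV).
C_ss = 0.398·2.85/(0.398 + 0.113·9.26) = 1.1343/1.4444 = 0.78532 g/L.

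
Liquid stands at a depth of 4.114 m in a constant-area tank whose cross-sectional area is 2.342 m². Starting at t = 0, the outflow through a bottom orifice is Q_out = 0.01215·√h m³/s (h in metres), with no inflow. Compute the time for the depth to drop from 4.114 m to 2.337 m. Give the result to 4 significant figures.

192.6 s

With no inflow, A dh/dt = −0.01215 √h.
Separate and integrate: 2(√h − √h₀) = −(0.01215/A) t.
t = 2A(√h₀ − √h)/0.01215 = 2·2.342·(√4.114 − √2.337)/0.01215
  = 4.68400 × (2.02830 − 1.52872) / 0.01215 = 192.593 s.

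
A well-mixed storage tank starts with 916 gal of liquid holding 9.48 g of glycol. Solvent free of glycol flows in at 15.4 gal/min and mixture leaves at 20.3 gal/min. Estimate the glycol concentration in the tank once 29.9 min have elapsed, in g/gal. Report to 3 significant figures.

Total volume: dV/dt = Q_in − Q_out = -4.9000 gal/min, so V(t) = 916 − 4.9000 t and V(29.9) = 769.49 gal.
Species balance (pure solvent in): dm/dt = −Q_out · m/V(t).
Separate: dm/m = −Q_out dt/V(t) ⇒ ln(m/m₀) = −(Q_out/(Q_in−Q_out)) ln(V/V₀).
m = m₀ (V₀/V)^(Q_out/(Q_in−Q_out)) = 9.48 × (916/769.49)^(-4.1429) = 4.6050 g.
C = m/V = 4.6050/769.49 = 0.0059844 g/gal.

0.00598 g/gal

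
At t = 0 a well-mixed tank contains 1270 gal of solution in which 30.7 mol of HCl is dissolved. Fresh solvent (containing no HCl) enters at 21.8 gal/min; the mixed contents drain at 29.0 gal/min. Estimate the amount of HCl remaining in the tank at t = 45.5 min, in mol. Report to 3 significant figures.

9.23 mol

Let m(t) be the amount of HCl. Volume: V(t) = V₀ + (Q_in − Q_out) t = 1270 − 7.2000 t; V(45.5) = 942.40 gal.
No HCl enters, so dm/dt = −Q_out · (m/V).
dm/m = −Q_out dt/(V₀ − 7.2000 t); integrating gives ln(m/m₀) = −(Q_out/(Q_in−Q_out)) ln(V/V₀).
m = m₀ (V₀/V)^(Q_out/(Q_in−Q_out)) = 30.7 × (1270/942.40)^(-4.0278) = 9.2314 mol.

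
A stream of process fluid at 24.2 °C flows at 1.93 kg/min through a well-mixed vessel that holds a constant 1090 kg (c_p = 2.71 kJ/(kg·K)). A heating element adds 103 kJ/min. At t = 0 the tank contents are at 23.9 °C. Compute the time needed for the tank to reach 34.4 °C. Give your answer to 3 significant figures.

421 min

First-law balance (no shaft work): M c_p dT/dt = ṁ c_p (T_in − T) + 103.
τ = M/ṁ = 564.77 min; T_ss = T_in + Q̇/(ṁ c_p) = 43.893 °C.
T(t) = T_ss + (T₀ − T_ss) e^(−t/τ). Set T = 34.4:
e^(−t/τ) = (34.4 − 43.893)/(23.9 − 43.893) = 0.47481
t = −564.77 · ln(0.47481) = 420.66 min.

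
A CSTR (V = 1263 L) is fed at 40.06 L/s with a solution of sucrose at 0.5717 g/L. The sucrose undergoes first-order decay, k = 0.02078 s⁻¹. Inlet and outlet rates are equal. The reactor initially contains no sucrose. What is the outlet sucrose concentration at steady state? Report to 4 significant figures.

Accumulation = in − out − consumed: V dC/dt = Q C_in − Q C − k V C.
Steady state (dC/dt = 0): C_ss = Q C_in/(Q + kV) = C_in/(1 + kV/Q).
C_ss = 40.06·0.5717/(40.06 + 0.02078·1263) = 22.9023/66.3051 = 0.345408 g/L.

0.3454 g/L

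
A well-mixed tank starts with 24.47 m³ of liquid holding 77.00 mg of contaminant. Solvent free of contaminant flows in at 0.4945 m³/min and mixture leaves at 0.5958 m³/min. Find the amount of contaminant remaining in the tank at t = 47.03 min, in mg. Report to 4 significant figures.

21.55 mg

Total volume: dV/dt = Q_in − Q_out = -0.101300 m³/min, so V(t) = 24.47 − 0.101300 t and V(47.03) = 19.7059 m³.
Solute balance: dm/dt = 0 − Q_out C = −Q_out m/V(t).
dm/m = −Q_out dt/(V₀ − 0.101300 t); integrating gives ln(m/m₀) = −(Q_out/(Q_in−Q_out)) ln(V/V₀).
m = m₀ (V₀/V)^(Q_out/(Q_in−Q_out)) = 77.00 × (24.47/19.7059)^(-5.88154) = 21.5476 mg.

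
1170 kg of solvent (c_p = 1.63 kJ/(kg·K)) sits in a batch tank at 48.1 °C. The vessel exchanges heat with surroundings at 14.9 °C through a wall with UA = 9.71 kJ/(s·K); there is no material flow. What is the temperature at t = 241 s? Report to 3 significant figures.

Lumped-capacitance energy balance: M c_p dT/dt = UA(T_amb − T).
dT/dt = (T_ss − T)/τ with T_ss = T_amb = 14.900 °C, τ = M c_p/UA = 1170·1.63/9.71 = 196.41 s.
Solution: T(t) = T_ss + (T₀ − T_ss) e^(−t/τ).
T(241) = 14.900 + (33.200)·0.29316 = 24.633 °C.

24.6 °C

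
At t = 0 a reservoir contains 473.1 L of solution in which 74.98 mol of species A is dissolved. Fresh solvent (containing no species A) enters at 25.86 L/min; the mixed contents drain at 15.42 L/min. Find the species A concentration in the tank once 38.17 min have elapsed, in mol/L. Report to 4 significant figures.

Total volume: dV/dt = Q_in − Q_out = 10.4400 L/min, so V(t) = 473.1 + 10.4400 t and V(38.17) = 871.595 L.
Species balance (pure solvent in): dm/dt = −Q_out · m/V(t).
dm/m = −Q_out dt/(V₀ + 10.4400 t); integrating gives ln(m/m₀) = −(Q_out/(Q_in−Q_out)) ln(V/V₀).
m = m₀ (V₀/V)^(Q_out/(Q_in−Q_out)) = 74.98 × (473.1/871.595)^(1.47701) = 30.4091 mol.
C = m/V = 30.4091/871.595 = 0.0348890 mol/L.

0.03489 mol/L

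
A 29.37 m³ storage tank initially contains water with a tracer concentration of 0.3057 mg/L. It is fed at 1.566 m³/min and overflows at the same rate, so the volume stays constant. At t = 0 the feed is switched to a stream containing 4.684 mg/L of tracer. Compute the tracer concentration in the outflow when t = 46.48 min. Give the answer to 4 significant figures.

4.317 mg/L

Accumulation = in − out for the solute gives V dC/dt = Q(C_in − C).
Rewrite as dC/dt + C/τ = C_in/τ, τ = V/Q = 18.7548 min.
Integrating: C(t) = C_in + (C₀ − C_in) e^(−t/τ).
C(46.48) = 4.684 + (0.3057 − 4.684)·e^(−46.48/18.7548) = 4.684 + (-4.37830)·0.0838857 = 4.31672 mg/L.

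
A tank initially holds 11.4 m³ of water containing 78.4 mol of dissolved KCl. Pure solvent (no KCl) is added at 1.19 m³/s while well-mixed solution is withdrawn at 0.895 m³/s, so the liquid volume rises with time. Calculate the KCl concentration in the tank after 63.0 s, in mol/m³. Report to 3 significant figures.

0.139 mol/m³

Total volume: dV/dt = Q_in − Q_out = 0.29500 m³/s, so V(t) = 11.4 + 0.29500 t and V(63.0) = 29.985 m³.
Species balance (pure solvent in): dm/dt = −Q_out · m/V(t).
dm/m = −Q_out dt/(V₀ + 0.29500 t); integrating gives ln(m/m₀) = −(Q_out/(Q_in−Q_out)) ln(V/V₀).
m = m₀ (V₀/V)^(Q_out/(Q_in−Q_out)) = 78.4 × (11.4/29.985)^(3.0339) = 4.1695 mol.
C = m/V = 4.1695/29.985 = 0.13905 mol/m³.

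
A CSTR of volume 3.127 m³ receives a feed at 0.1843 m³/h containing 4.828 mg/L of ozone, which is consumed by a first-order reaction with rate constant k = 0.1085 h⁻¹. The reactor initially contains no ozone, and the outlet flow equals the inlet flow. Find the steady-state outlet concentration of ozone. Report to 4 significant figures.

Species balance: V dC/dt = Q C_in − Q C − k V C.
Steady state (dC/dt = 0): C_ss = Q C_in/(Q + kV) = C_in/(1 + kV/Q).
C_ss = 0.1843·4.828/(0.1843 + 0.1085·3.127) = 0.889800/0.523579 = 1.69946 mg/L.

1.699 mg/L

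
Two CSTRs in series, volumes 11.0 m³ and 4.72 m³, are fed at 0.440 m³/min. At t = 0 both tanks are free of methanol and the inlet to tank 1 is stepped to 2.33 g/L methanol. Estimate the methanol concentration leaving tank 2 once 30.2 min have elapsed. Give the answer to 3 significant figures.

1.22 g/L

Each tank obeys Vᵢ dCᵢ/dt = Q(Cᵢ₋₁ − Cᵢ), so τᵢ = Vᵢ/Q.
τ₁ = 11.0/0.440 = 25.000 min; τ₂ = 4.72/0.440 = 10.727 min.
Tank 1: C₁ = C_in(1 − e^(−t/τ₁)). Tank 2 (τ₁ ≠ τ₂): C₂ = C_in[1 − (τ₁ e^(−t/τ₁) − τ₂ e^(−t/τ₂))/(τ₁ − τ₂)].
At t = 30.2: e^(−t/τ₁) = 0.29879, e^(−t/τ₂) = 0.059889.
C₂ = 2.33·[1 − (25.000·0.29879 − 10.727·0.059889)/(14.273)] = 2.33·0.52165 = 1.2154 g/L.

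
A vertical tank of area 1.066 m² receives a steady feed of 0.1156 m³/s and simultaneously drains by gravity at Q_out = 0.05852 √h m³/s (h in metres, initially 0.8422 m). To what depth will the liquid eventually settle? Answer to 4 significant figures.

3.902 m

A dh/dt = Q_in − 0.05852 √h. Steady state requires inflow = outflow:
Q_in = 0.05852 √h_ss ⇒ √h_ss = 0.1156/0.05852 = 1.97539.
h_ss = 1.97539² = 3.90218 m. (Since h₀ = 0.8422 m < h_ss, the level will rise toward this value.)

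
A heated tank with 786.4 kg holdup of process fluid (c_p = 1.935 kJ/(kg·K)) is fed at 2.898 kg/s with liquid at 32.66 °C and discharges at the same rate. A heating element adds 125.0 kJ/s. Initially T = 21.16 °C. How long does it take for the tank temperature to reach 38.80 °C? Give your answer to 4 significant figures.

M c_p dT/dt = ṁ c_p (T_in − T) + Q̇.
τ = M/ṁ = 271.360 s; T_ss = T_in + Q̇/(ṁ c_p) = 54.9511 °C.
T(t) = T_ss + (T₀ − T_ss) e^(−t/τ). Set T = 38.80:
e^(−t/τ) = (38.80 − 54.9511)/(21.16 − 54.9511) = 0.477968
t = −271.360 · ln(0.477968) = 200.321 s.

200.3 s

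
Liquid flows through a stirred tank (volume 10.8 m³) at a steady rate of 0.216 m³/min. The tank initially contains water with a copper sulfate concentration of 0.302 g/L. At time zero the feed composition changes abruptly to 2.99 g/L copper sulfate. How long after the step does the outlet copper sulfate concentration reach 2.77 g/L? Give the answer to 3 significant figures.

125 min

Mass balance on the solute (V constant): V dC/dt = Q(C_in − C), so τ = V/Q = 50.000 min.
C(t) = C_in + (C₀ − C_in) e^(−t/τ). Set C = 2.77 and solve for t:
e^(−t/τ) = (C − C_in)/(C₀ − C_in) = (2.77 − 2.99)/(0.302 − 2.99) = 0.081845
t = −τ ln(…) = 50.000 × 2.5029 = 125.15 min.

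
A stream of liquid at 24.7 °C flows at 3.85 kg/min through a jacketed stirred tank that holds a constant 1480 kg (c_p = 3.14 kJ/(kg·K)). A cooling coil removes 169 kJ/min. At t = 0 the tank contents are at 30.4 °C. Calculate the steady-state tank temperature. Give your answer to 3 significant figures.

M c_p dT/dt = ṁ c_p (T_in − T) − Q̇.
At steady state dT/dt = 0 ⇒ T_ss = T_in − Q̇/(ṁ c_p) = 24.7 − 169/(3.85·3.14) = 10.720 °C.

10.7 °C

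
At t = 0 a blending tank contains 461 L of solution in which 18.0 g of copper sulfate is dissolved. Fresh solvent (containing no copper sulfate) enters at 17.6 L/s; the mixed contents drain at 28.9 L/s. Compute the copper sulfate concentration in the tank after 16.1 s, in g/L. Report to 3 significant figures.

0.0179 g/L

Total volume: dV/dt = Q_in − Q_out = -11.300 L/s, so V(t) = 461 − 11.300 t and V(16.1) = 279.07 L.
Solute balance: dm/dt = 0 − Q_out C = −Q_out m/V(t).
dm/m = −Q_out dt/(V₀ − 11.300 t); integrating gives ln(m/m₀) = −(Q_out/(Q_in−Q_out)) ln(V/V₀).
m = m₀ (V₀/V)^(Q_out/(Q_in−Q_out)) = 18.0 × (461/279.07)^(-2.5575) = 4.9861 g.
C = m/V = 4.9861/279.07 = 0.017867 g/L.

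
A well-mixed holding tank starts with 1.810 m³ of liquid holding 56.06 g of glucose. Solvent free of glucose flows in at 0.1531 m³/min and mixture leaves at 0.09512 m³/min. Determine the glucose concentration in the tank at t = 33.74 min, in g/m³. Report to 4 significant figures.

Let m(t) be the amount of glucose. Volume: V(t) = V₀ + (Q_in − Q_out) t = 1.810 + 0.0579800 t; V(33.74) = 3.76625 m³.
No glucose enters, so dm/dt = −Q_out · (m/V).
Separate: dm/m = −Q_out dt/V(t) ⇒ ln(m/m₀) = −(Q_out/(Q_in−Q_out)) ln(V/V₀).
m = m₀ (V₀/V)^(Q_out/(Q_in−Q_out)) = 56.06 × (1.810/3.76625)^(1.64057) = 16.8491 g.
C = m/V = 16.8491/3.76625 = 4.47370 g/m³.

4.474 g/m³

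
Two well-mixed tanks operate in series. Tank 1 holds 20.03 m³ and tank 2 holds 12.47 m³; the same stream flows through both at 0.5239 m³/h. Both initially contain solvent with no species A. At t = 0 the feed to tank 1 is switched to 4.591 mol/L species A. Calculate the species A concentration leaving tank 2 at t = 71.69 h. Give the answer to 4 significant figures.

Time constants: τᵢ = Vᵢ/Q for each well-mixed tank.
τ₁ = 20.03/0.5239 = 38.2325 h; τ₂ = 12.47/0.5239 = 23.8023 h.
Solving the cascade with C₁(0)=C₂(0)=0 gives C₂(t) = C_in[1 − (τ₁ e^(−t/τ₁) − τ₂ e^(−t/τ₂))/(τ₁ − τ₂)].
At t = 71.69: e^(−t/τ₁) = 0.153339, e^(−t/τ₂) = 0.0491981.
C₂ = 4.591·[1 − (38.2325·0.153339 − 23.8023·0.0491981)/(14.4302)] = 4.591·0.674885 = 3.09840 mol/L.

3.098 mol/L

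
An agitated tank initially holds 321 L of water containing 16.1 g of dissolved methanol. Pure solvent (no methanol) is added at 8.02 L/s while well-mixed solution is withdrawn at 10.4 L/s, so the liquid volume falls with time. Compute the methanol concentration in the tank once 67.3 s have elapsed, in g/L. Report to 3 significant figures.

0.00489 g/L

Let m(t) be the amount of methanol. Volume: V(t) = V₀ + (Q_in − Q_out) t = 321 − 2.3800 t; V(67.3) = 160.83 L.
Solute balance: dm/dt = 0 − Q_out C = −Q_out m/V(t).
dm/m = −Q_out dt/(V₀ − 2.3800 t); integrating gives ln(m/m₀) = −(Q_out/(Q_in−Q_out)) ln(V/V₀).
m = m₀ (V₀/V)^(Q_out/(Q_in−Q_out)) = 16.1 × (321/160.83)^(-4.3697) = 0.78569 g.
C = m/V = 0.78569/160.83 = 0.0048853 g/L.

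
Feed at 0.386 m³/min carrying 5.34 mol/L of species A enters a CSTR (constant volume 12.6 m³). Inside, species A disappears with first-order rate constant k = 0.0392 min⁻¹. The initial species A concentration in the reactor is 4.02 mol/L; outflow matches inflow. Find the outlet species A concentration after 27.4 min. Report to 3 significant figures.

2.59 mol/L

V dC/dt = Q(C_in − C) − k V C.
dC/dt = (Q/V) C_in − (Q/V + k) C; effective rate a = Q/V + k = 0.030635 + 0.0392 = 0.069835 min⁻¹.
C_ss = Q C_in/(Q + kV) = 2.3425 mol/L; C(t) = C_ss + (C₀ − C_ss) e^(−a t).
C(27.4) = 2.3425 + (1.6775)·e^(−0.069835·27.4) = 2.3425 + (1.6775)·0.14757 = 2.5901 mol/L.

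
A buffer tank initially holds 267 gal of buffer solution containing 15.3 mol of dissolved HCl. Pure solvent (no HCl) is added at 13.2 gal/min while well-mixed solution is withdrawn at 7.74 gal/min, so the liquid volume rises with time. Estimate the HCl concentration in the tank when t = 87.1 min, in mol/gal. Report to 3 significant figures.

0.00483 mol/gal

Total volume: dV/dt = Q_in − Q_out = 5.4600 gal/min, so V(t) = 267 + 5.4600 t and V(87.1) = 742.57 gal.
No HCl enters, so dm/dt = −Q_out · (m/V).
Separate: dm/m = −Q_out dt/V(t) ⇒ ln(m/m₀) = −(Q_out/(Q_in−Q_out)) ln(V/V₀).
m = m₀ (V₀/V)^(Q_out/(Q_in−Q_out)) = 15.3 × (267/742.57)^(1.4176) = 3.5890 mol.
C = m/V = 3.5890/742.57 = 0.0048332 mol/gal.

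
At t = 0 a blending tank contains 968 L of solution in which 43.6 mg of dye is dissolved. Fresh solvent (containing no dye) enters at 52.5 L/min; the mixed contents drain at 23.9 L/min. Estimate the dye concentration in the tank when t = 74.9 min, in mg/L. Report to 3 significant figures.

0.00529 mg/L

Let m(t) be the amount of dye. Volume: V(t) = V₀ + (Q_in − Q_out) t = 968 + 28.600 t; V(74.9) = 3110.1 L.
Solute balance: dm/dt = 0 − Q_out C = −Q_out m/V(t).
Separate: dm/m = −Q_out dt/V(t) ⇒ ln(m/m₀) = −(Q_out/(Q_in−Q_out)) ln(V/V₀).
m = m₀ (V₀/V)^(Q_out/(Q_in−Q_out)) = 43.6 × (968/3110.1)^(0.83566) = 16.439 mg.
C = m/V = 16.439/3110.1 = 0.0052857 mg/L.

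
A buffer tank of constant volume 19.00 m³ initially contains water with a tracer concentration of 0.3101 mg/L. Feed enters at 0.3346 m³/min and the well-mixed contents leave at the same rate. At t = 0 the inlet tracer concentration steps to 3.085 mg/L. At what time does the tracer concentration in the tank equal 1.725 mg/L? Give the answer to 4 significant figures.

40.49 min

Species balance: V dC/dt = Q(C_in − C) ⇒ τ = V/Q = 56.7842 min.
C(t) = C_in + (C₀ − C_in) e^(−t/τ). Set C = 1.725 and solve for t:
e^(−t/τ) = (C − C_in)/(C₀ − C_in) = (1.725 − 3.085)/(0.3101 − 3.085) = 0.490108
t = −τ ln(…) = 56.7842 × 0.713130 = 40.4945 min.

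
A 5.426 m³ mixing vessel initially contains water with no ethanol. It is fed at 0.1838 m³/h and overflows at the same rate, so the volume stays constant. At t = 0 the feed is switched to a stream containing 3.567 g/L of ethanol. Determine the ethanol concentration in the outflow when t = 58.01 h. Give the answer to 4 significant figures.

3.067 g/L

Unsteady species balance (constant V, well mixed): V dC/dt = Q(C_in − C).
Time constant τ = V/Q = 5.426/0.1838 = 29.5212 h.
Integrating: C(t) = C_in + (C₀ − C_in) e^(−t/τ).
C(58.01) = 3.567 + (0 − 3.567)·e^(−58.01/29.5212) = 3.567 + (-3.56700)·0.140152 = 3.06708 g/L.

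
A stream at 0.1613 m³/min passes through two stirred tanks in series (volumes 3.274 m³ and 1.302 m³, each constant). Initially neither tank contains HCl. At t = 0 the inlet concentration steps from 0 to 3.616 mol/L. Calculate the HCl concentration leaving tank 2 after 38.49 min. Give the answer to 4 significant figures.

2.735 mol/L

Species balance on tank i: dCᵢ/dt = (Cᵢ₋₁ − Cᵢ)/τᵢ with τᵢ = Vᵢ/Q.
τ₁ = 3.274/0.1613 = 20.2976 min; τ₂ = 1.302/0.1613 = 8.07192 min.
Tank 1: C₁ = C_in(1 − e^(−t/τ₁)). Tank 2 (τ₁ ≠ τ₂): C₂ = C_in[1 − (τ₁ e^(−t/τ₁) − τ₂ e^(−t/τ₂))/(τ₁ − τ₂)].
At t = 38.49: e^(−t/τ₁) = 0.150125, e^(−t/τ₂) = 0.00849409.
C₂ = 3.616·[1 − (20.2976·0.150125 − 8.07192·0.00849409)/(12.2257)] = 3.616·0.756364 = 2.73501 mol/L.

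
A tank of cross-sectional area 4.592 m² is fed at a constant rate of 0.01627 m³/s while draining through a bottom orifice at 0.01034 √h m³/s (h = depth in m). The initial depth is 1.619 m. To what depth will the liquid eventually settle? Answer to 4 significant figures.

A dh/dt = Q_in − 0.01034 √h. Steady state requires inflow = outflow:
Q_in = 0.01034 √h_ss ⇒ √h_ss = 0.01627/0.01034 = 1.57350.
h_ss = 1.57350² = 2.47591 m. (Since h₀ = 1.619 m < h_ss, the level will rise toward this value.)

2.476 m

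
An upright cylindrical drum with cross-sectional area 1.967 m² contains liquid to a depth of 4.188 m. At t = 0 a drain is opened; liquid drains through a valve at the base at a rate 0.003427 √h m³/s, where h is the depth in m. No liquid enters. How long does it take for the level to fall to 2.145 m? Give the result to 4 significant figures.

668.0 s

With no inflow, A dh/dt = −0.003427 √h.
∫ h^(−1/2) dh = −(0.003427/A) ∫ dt, giving 2√h = 2√h₀ − (0.003427/A) t.
t = 2A(√h₀ − √h)/0.003427 = 2·1.967·(√4.188 − √2.145)/0.003427
  = 3.93400 × (2.04646 − 1.46458) / 0.003427 = 667.963 s.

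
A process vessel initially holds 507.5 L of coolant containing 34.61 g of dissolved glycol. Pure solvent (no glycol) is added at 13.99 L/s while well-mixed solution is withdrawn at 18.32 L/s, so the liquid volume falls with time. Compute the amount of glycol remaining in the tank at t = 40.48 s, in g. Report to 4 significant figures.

5.763 g

Let m(t) be the amount of glycol. Volume: V(t) = V₀ + (Q_in − Q_out) t = 507.5 − 4.33000 t; V(40.48) = 332.222 L.
No glycol enters, so dm/dt = −Q_out · (m/V).
dm/m = −Q_out dt/(V₀ − 4.33000 t); integrating gives ln(m/m₀) = −(Q_out/(Q_in−Q_out)) ln(V/V₀).
m = m₀ (V₀/V)^(Q_out/(Q_in−Q_out)) = 34.61 × (507.5/332.222)^(-4.23095) = 5.76332 g.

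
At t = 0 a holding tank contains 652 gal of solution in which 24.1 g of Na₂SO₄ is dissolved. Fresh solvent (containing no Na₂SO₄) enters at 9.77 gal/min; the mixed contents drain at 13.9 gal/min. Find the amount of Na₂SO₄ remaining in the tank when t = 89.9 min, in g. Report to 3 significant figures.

Total volume: dV/dt = Q_in − Q_out = -4.1300 gal/min, so V(t) = 652 − 4.1300 t and V(89.9) = 280.71 gal.
Solute balance: dm/dt = 0 − Q_out C = −Q_out m/V(t).
dm/m = −Q_out dt/(V₀ − 4.1300 t); integrating gives ln(m/m₀) = −(Q_out/(Q_in−Q_out)) ln(V/V₀).
m = m₀ (V₀/V)^(Q_out/(Q_in−Q_out)) = 24.1 × (652/280.71)^(-3.3656) = 1.4134 g.

1.41 g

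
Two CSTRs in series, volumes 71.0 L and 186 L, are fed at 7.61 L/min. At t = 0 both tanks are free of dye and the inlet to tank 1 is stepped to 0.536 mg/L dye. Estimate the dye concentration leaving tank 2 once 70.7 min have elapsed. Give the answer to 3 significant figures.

0.488 mg/L

Each tank obeys Vᵢ dCᵢ/dt = Q(Cᵢ₋₁ − Cᵢ), so τᵢ = Vᵢ/Q.
τ₁ = 71.0/7.61 = 9.3298 min; τ₂ = 186/7.61 = 24.442 min.
Solving the cascade with C₁(0)=C₂(0)=0 gives C₂(t) = C_in[1 − (τ₁ e^(−t/τ₁) − τ₂ e^(−t/τ₂))/(τ₁ − τ₂)].
At t = 70.7: e^(−t/τ₁) = 0.00051166, e^(−t/τ₂) = 0.055431.
C₂ = 0.536·[1 − (9.3298·0.00051166 − 24.442·0.055431)/(-15.112)] = 0.536·0.91066 = 0.48812 mg/L.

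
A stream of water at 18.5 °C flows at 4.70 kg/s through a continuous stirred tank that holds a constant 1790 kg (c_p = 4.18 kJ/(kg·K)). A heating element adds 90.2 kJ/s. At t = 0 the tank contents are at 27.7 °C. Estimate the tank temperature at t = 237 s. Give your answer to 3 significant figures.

M c_p dT/dt = ṁ c_p (T_in − T) + Q̇.
τ = M/ṁ = 380.85 s; T_ss = T_in + Q̇/(ṁ c_p) = 18.5 + 90.2/(4.70·4.18) = 23.091 °C.
T approaches T_ss exponentially: T(t) = T_ss + (T₀ − T_ss) e^(−t/τ).
T(237) = 23.091 + (4.6087)·e^(−237/380.85) = 23.091 + (4.6087)·0.53671 = 25.565 °C.

25.6 °C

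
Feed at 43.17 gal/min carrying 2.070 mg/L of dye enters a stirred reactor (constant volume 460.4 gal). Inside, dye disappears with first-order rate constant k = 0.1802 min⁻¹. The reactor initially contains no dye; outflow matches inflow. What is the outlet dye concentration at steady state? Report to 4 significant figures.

Species balance: V dC/dt = Q C_in − Q C − k V C.
Steady state (dC/dt = 0): C_ss = Q C_in/(Q + kV) = C_in/(1 + kV/Q).
C_ss = 43.17·2.070/(43.17 + 0.1802·460.4) = 89.3619/126.134 = 0.708468 mg/L.

0.7085 mg/L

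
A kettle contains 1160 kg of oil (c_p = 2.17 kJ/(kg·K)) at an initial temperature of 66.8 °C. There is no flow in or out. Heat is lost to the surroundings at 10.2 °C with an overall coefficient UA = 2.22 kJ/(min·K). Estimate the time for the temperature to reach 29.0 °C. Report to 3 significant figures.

M c_p dT/dt = −UA(T − T_amb).
τ = M c_p/UA = 1133.9 min; T_ss = T_amb = 10.200 °C.
T(t) = T_ss + (T₀ − T_ss)e^(−t/τ); set T = 29.0:
t = −τ ln[(T − T_ss)/(T₀ − T_ss)] = −1133.9 · ln(0.33216) = 1249.7 min.

1250 min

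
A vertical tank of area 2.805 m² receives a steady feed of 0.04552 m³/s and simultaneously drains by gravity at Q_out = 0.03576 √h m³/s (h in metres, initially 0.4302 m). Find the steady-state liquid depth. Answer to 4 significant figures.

1.620 m

A dh/dt = Q_in − 0.03576 √h. Steady state requires inflow = outflow:
Q_in = 0.03576 √h_ss ⇒ √h_ss = 0.04552/0.03576 = 1.27293.
h_ss = 1.27293² = 1.62035 m. (Since h₀ = 0.4302 m < h_ss, the level will rise toward this value.)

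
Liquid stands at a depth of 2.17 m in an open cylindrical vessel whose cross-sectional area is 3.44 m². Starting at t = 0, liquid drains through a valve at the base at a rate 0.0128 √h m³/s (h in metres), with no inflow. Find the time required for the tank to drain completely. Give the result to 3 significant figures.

792 s

With no inflow, A dh/dt = −0.0128 √h.
∫ h^(−1/2) dh = −(0.0128/A) ∫ dt, giving 2√h = 2√h₀ − (0.0128/A) t.
Tank is empty when √h = 0: t_empty = 2A√h₀/0.0128.
t_empty = 2·3.44·√2.17/0.0128 = 6.8800·1.4731/0.0128 = 791.79 s.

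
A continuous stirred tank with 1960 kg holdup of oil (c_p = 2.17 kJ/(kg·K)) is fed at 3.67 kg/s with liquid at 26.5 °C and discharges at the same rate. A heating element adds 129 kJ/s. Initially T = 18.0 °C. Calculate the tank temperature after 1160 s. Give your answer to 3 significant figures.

M c_p dT/dt = ṁ c_p (T_in − T) + Q̇.
Rearrange: dT/dt = (T_ss − T)/τ with τ = M/ṁ = 534.06 s and T_ss = T_in + Q̇/(ṁ c_p) = 42.698 °C.
Integrating: T(t) = T_ss + (T₀ − T_ss) e^(−t/τ).
T(1160) = 42.698 + (-24.698)·e^(−1160/534.06) = 42.698 + (-24.698)·0.11394 = 39.884 °C.

39.9 °C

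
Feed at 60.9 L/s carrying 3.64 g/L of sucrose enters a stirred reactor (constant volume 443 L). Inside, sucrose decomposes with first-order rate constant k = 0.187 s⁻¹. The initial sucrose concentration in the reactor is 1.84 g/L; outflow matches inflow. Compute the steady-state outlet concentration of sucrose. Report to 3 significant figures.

Accumulation = in − out − consumed: V dC/dt = Q C_in − Q C − k V C.
Steady state (dC/dt = 0): C_ss = Q C_in/(Q + kV) = C_in/(1 + kV/Q).
C_ss = 60.9·3.64/(60.9 + 0.187·443) = 221.68/143.74 = 1.5422 g/L.

1.54 g/L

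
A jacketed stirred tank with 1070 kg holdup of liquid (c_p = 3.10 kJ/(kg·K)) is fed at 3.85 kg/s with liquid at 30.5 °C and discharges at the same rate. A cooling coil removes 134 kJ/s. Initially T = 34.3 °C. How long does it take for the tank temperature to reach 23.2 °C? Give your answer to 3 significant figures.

First-law balance (no shaft work): M c_p dT/dt = ṁ c_p (T_in − T) − 134.
τ = M/ṁ = 277.92 s; T_ss = T_in − Q̇/(ṁ c_p) = 19.273 °C.
T(t) = T_ss + (T₀ − T_ss) e^(−t/τ). Set T = 23.2:
e^(−t/τ) = (23.2 − 19.273)/(34.3 − 19.273) = 0.26135
t = −277.92 · ln(0.26135) = 372.94 s.

373 s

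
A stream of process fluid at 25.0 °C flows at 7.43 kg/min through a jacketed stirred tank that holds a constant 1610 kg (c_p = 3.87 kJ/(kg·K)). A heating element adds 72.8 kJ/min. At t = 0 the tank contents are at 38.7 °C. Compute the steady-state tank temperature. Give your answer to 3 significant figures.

27.5 °C

M c_p dT/dt = ṁ c_p (T_in − T) + Q̇.
At steady state dT/dt = 0 ⇒ T_ss = T_in + Q̇/(ṁ c_p) = 25.0 + 72.8/(7.43·3.87) = 27.532 °C.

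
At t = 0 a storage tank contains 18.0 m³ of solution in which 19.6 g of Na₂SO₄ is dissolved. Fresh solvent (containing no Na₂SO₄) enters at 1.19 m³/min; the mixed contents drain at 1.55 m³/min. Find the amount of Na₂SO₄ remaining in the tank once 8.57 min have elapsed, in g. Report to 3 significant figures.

Let m(t) be the amount of Na₂SO₄. Volume: V(t) = V₀ + (Q_in − Q_out) t = 18.0 − 0.36000 t; V(8.57) = 14.915 m³.
No Na₂SO₄ enters, so dm/dt = −Q_out · (m/V).
dm/m = −Q_out dt/(V₀ − 0.36000 t); integrating gives ln(m/m₀) = −(Q_out/(Q_in−Q_out)) ln(V/V₀).
m = m₀ (V₀/V)^(Q_out/(Q_in−Q_out)) = 19.6 × (18.0/14.915)^(-4.3056) = 8.7234 g.

8.72 g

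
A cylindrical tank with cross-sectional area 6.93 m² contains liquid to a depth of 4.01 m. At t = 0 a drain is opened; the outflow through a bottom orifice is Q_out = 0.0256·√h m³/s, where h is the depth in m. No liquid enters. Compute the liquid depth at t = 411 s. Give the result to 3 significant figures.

1.55 m

With no inflow, A dh/dt = −0.0256 √h.
Separate and integrate: 2(√h − √h₀) = −(0.0256/A) t.
√h = √4.01 − 0.0256·411/(2·6.93) = 2.0025 − 0.75913 = 1.2434.
h = 1.2434² = 1.5460 m.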